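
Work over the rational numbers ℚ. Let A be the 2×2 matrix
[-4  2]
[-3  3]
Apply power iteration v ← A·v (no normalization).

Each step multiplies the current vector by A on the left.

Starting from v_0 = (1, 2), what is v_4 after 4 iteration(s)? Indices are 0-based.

v_0 = (1, 2).
v_1 = A·v_0 = (0, 3).
v_2 = A·v_1 = (6, 9).
v_3 = A·v_2 = (-6, 9).
v_4 = A·v_3 = (42, 45).

v_4 = (42, 45)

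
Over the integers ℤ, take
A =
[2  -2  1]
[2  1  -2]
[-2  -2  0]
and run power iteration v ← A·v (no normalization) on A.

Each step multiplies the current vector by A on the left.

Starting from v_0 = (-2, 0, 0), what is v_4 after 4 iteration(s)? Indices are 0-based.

v_4 = (248, 20, -40)

v_0 = (-2, 0, 0).
v_1 = A·v_0 = (-4, -4, 4).
v_2 = A·v_1 = (4, -20, 16).
v_3 = A·v_2 = (64, -44, 32).
v_4 = A·v_3 = (248, 20, -40).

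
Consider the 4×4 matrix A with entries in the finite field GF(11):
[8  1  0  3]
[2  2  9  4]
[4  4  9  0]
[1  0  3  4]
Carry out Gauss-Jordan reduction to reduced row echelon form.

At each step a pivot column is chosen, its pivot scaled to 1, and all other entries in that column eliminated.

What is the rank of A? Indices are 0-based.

rank = 4

pivot(0,0)=8: scale R0 → (1, 7, 0, 10)
  clear (1,0): R1 −= (2)R0 → (0, 10, 9, 6)
  clear (2,0): R2 −= (4)R0 → (0, 9, 9, 4)
  clear (3,0): R3 −= (1)R0 → (0, 4, 3, 5)
pivot(1,1)=10: scale R1 → (0, 1, 2, 5)
  clear (0,1): R0 −= (7)R1 → (1, 0, 8, 8)
  clear (2,1): R2 −= (9)R1 → (0, 0, 2, 3)
  clear (3,1): R3 −= (4)R1 → (0, 0, 6, 7)
pivot(2,2)=2: scale R2 → (0, 0, 1, 7)
  clear (0,2): R0 −= (8)R2 → (1, 0, 0, 7)
  clear (1,2): R1 −= (2)R2 → (0, 1, 0, 2)
  clear (3,2): R3 −= (6)R2 → (0, 0, 0, 9)
pivot(3,3)=9: scale R3 → (0, 0, 0, 1)
  clear (0,3): R0 −= (7)R3 → (1, 0, 0, 0)
  clear (1,3): R1 −= (2)R3 → (0, 1, 0, 0)
  clear (2,3): R2 −= (7)R3 → (0, 0, 1, 0)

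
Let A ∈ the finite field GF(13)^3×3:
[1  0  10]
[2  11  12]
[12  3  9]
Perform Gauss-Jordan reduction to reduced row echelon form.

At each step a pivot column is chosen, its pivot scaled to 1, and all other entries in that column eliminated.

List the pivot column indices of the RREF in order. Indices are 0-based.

pivot columns: 0, 1, 2

[1] R0 /= 1  ⇒  (1, 0, 10)
     R1 -= 2·R0  ⇒  (0, 11, 5)
     R2 -= 12·R0  ⇒  (0, 3, 6)
[2] R1 /= 11  ⇒  (0, 1, 4)
     R2 -= 3·R1  ⇒  (0, 0, 7)
[3] R2 /= 7  ⇒  (0, 0, 1)
     R0 -= 10·R2  ⇒  (1, 0, 0)
     R1 -= 4·R2  ⇒  (0, 1, 0)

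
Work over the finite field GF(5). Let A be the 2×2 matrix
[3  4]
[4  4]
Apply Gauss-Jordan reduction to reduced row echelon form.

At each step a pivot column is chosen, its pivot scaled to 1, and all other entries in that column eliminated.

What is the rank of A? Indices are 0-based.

pivot(0,0)=3: scale R0 → (1, 3)
  clear (1,0): R1 −= (4)R0 → (0, 2)
pivot(1,1)=2: scale R1 → (0, 1)
  clear (0,1): R0 −= (3)R1 → (1, 0)

rank = 2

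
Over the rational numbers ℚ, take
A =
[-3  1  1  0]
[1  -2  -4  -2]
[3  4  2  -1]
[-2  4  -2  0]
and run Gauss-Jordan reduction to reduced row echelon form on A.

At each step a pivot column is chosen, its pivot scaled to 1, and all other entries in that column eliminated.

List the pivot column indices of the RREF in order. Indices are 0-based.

pivot columns: 0, 1, 2, 3

step 1: normalize row 0 (÷-3) = (1, -1/3, -1/3, 0)
  row 1: subtract 1×row0 = (0, -5/3, -11/3, -2)
  row 2: subtract 3×row0 = (0, 5, 3, -1)
  row 3: subtract -2×row0 = (0, 10/3, -8/3, 0)
step 2: normalize row 1 (÷-5/3) = (0, 1, 11/5, 6/5)
  row 0: subtract -1/3×row1 = (1, 0, 2/5, 2/5)
  row 2: subtract 5×row1 = (0, 0, -8, -7)
  row 3: subtract 10/3×row1 = (0, 0, -10, -4)
step 3: normalize row 2 (÷-8) = (0, 0, 1, 7/8)
  row 0: subtract 2/5×row2 = (1, 0, 0, 1/20)
  row 1: subtract 11/5×row2 = (0, 1, 0, -29/40)
  row 3: subtract -10×row2 = (0, 0, 0, 19/4)
step 4: normalize row 3 (÷19/4) = (0, 0, 0, 1)
  row 0: subtract 1/20×row3 = (1, 0, 0, 0)
  row 1: subtract -29/40×row3 = (0, 1, 0, 0)
  row 2: subtract 7/8×row3 = (0, 0, 1, 0)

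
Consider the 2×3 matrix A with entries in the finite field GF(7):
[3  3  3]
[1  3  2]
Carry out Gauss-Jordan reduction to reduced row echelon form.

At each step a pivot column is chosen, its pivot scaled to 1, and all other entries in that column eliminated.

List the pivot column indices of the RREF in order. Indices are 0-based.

pivot(0,0)=3: scale R0 → (1, 1, 1)
  clear (1,0): R1 −= (1)R0 → (0, 2, 1)
pivot(1,1)=2: scale R1 → (0, 1, 4)
  clear (0,1): R0 −= (1)R1 → (1, 0, 4)

pivot columns: 0, 1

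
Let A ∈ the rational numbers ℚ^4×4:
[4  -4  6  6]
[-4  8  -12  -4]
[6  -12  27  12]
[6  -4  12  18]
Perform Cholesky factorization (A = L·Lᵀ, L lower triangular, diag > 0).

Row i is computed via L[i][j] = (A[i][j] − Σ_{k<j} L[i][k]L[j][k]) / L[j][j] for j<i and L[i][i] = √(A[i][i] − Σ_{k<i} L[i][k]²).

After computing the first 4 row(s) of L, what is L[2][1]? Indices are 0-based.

Step 1: L[0][0] = √(4) = 2.
  L[1][0] = (-4) / L[0][0] = -2.
Step 2: L[1][1] = √(4) = 2.
  L[2][0] = (6) / L[0][0] = 3.
  L[2][1] = (-6) / L[1][1] = -3.
Step 3: L[2][2] = √(9) = 3.
  L[3][0] = (6) / L[0][0] = 3.
  L[3][1] = (2) / L[1][1] = 1.
  L[3][2] = (6) / L[2][2] = 2.
Step 4: L[3][3] = √(4) = 2.

L[2][1] = -3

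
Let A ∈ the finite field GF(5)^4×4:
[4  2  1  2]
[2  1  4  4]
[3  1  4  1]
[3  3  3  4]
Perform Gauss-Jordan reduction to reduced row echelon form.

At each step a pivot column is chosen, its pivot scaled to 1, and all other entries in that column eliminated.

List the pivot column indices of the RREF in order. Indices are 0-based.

pivot(0,0)=4: scale R0 → (1, 3, 4, 3)
  clear (1,0): R1 −= (2)R0 → (0, 0, 1, 3)
  clear (2,0): R2 −= (3)R0 → (0, 2, 2, 2)
  clear (3,0): R3 −= (3)R0 → (0, 4, 1, 0)
pivot(1,1): swap R1↔R2
pivot(1,1)=2: scale R1 → (0, 1, 1, 1)
  clear (0,1): R0 −= (3)R1 → (1, 0, 1, 0)
  clear (3,1): R3 −= (4)R1 → (0, 0, 2, 1)
pivot(2,2)=1: scale R2 → (0, 0, 1, 3)
  clear (0,2): R0 −= (1)R2 → (1, 0, 0, 2)
  clear (1,2): R1 −= (1)R2 → (0, 1, 0, 3)
  clear (3,2): R3 −= (2)R2 → (0, 0, 0, 0)
col 3: no nonzero at/below row 3; advance.

pivot columns: 0, 1, 2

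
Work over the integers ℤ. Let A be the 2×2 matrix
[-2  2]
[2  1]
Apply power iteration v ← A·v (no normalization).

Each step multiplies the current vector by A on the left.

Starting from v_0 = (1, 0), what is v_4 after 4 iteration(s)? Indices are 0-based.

v_0 = (1, 0).
v_1 = A·v_0 = (-2, 2).
v_2 = A·v_1 = (8, -2).
v_3 = A·v_2 = (-20, 14).
v_4 = A·v_3 = (68, -26).

v_4 = (68, -26)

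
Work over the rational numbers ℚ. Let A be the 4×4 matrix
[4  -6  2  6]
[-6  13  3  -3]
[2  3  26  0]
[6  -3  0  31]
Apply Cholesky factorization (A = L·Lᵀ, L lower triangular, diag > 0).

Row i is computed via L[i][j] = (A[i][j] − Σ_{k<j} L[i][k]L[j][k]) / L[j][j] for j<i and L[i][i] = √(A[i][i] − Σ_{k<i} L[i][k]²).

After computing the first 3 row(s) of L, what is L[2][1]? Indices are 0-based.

L[2][1] = 3

Step 1: L[0][0] = √(4) = 2.
  L[1][0] = (-6) / L[0][0] = -3.
Step 2: L[1][1] = √(4) = 2.
  L[2][0] = (2) / L[0][0] = 1.
  L[2][1] = (6) / L[1][1] = 3.
Step 3: L[2][2] = √(16) = 4.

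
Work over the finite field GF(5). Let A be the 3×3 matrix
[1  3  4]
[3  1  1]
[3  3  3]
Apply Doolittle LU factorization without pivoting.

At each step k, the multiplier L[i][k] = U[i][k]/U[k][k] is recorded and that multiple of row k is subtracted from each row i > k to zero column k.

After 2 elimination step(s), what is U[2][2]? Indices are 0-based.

U[2][2] = 3

[col 0] pivot 1
  R1 -= 3*R0 → (0, 2, 4)  (L[1][0] := 3)
  R2 -= 3*R0 → (0, 4, 1)  (L[2][0] := 3)
[col 1] pivot 2
  R2 -= 2*R1 → (0, 0, 3)  (L[2][1] := 2)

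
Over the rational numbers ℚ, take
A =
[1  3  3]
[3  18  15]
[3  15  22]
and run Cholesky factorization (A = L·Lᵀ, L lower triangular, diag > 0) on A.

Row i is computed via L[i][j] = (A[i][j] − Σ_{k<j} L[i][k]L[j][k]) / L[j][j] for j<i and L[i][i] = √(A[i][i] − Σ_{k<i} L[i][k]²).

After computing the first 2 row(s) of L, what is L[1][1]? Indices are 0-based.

Step 1: L[0][0] = √(1) = 1.
  L[1][0] = (3) / L[0][0] = 3.
Step 2: L[1][1] = √(9) = 3.

L[1][1] = 3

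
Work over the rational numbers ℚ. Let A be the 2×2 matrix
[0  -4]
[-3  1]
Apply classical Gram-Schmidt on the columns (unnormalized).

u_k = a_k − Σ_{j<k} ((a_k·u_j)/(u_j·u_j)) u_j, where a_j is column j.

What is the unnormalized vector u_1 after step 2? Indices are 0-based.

u_1 = (-4, 0)

Step 1: u_0 = a_0 = (0, -3).
Step 2: u_1 = a_1 − (-1/3)·u_0 = (-4, 0).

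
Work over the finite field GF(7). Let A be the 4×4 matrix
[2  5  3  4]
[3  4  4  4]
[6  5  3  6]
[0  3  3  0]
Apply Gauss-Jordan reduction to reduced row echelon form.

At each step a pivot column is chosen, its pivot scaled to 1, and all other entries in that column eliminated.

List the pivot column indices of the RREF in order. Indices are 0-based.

pivot columns: 0, 1, 2, 3

step 1: normalize row 0 (÷2) = (1, 6, 5, 2)
  row 1: subtract 3×row0 = (0, 0, 3, 5)
  row 2: subtract 6×row0 = (0, 4, 1, 1)
step 2: exchange rows 1,2
step 2: normalize row 1 (÷4) = (0, 1, 2, 2)
  row 0: subtract 6×row1 = (1, 0, 0, 4)
  row 3: subtract 3×row1 = (0, 0, 4, 1)
step 3: normalize row 2 (÷3) = (0, 0, 1, 4)
  row 1: subtract 2×row2 = (0, 1, 0, 1)
  row 3: subtract 4×row2 = (0, 0, 0, 6)
step 4: normalize row 3 (÷6) = (0, 0, 0, 1)
  row 0: subtract 4×row3 = (1, 0, 0, 0)
  row 1: subtract 1×row3 = (0, 1, 0, 0)
  row 2: subtract 4×row3 = (0, 0, 1, 0)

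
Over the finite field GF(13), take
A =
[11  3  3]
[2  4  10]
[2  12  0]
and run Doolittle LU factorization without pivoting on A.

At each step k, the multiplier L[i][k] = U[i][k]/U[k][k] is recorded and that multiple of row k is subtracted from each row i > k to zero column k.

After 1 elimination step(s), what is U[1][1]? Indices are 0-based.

U[1][1] = 7

k=0: U[0][0]=11
  eliminate (1,0): mult=12, new row 1: (0, 7, 0); set L[1][0]=12
  eliminate (2,0): mult=12, new row 2: (0, 2, 3); set L[2][0]=12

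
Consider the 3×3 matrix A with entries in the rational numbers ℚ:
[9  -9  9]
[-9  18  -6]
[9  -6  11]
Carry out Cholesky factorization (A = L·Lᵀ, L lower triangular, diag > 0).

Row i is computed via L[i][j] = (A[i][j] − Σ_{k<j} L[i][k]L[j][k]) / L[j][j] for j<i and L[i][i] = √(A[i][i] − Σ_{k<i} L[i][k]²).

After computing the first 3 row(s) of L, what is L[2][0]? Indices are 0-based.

L[2][0] = 3

Step 1: L[0][0] = √(9) = 3.
  L[1][0] = (-9) / L[0][0] = -3.
Step 2: L[1][1] = √(9) = 3.
  L[2][0] = (9) / L[0][0] = 3.
  L[2][1] = (3) / L[1][1] = 1.
Step 3: L[2][2] = √(1) = 1.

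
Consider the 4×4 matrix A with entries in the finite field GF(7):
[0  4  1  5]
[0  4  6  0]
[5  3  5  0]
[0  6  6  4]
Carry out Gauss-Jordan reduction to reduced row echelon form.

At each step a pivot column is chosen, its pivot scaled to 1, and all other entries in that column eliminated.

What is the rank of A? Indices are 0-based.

rank = 4

step 1: exchange rows 0,2
step 1: normalize row 0 (÷5) = (1, 2, 1, 0)
step 2: normalize row 1 (÷4) = (0, 1, 5, 0)
  row 0: subtract 2×row1 = (1, 0, 5, 0)
  row 2: subtract 4×row1 = (0, 0, 2, 5)
  row 3: subtract 6×row1 = (0, 0, 4, 4)
step 3: normalize row 2 (÷2) = (0, 0, 1, 6)
  row 0: subtract 5×row2 = (1, 0, 0, 5)
  row 1: subtract 5×row2 = (0, 1, 0, 5)
  row 3: subtract 4×row2 = (0, 0, 0, 1)
step 4: normalize row 3 (÷1) = (0, 0, 0, 1)
  row 0: subtract 5×row3 = (1, 0, 0, 0)
  row 1: subtract 5×row3 = (0, 1, 0, 0)
  row 2: subtract 6×row3 = (0, 0, 1, 0)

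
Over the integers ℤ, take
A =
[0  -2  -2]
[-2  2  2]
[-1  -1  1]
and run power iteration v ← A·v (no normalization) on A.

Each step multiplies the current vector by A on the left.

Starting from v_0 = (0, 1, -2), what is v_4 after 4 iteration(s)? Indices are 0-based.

v_0 = (0, 1, -2).
v_1 = A·v_0 = (2, -2, -3).
v_2 = A·v_1 = (10, -14, -3).
v_3 = A·v_2 = (34, -54, 1).
v_4 = A·v_3 = (106, -174, 21).

v_4 = (106, -174, 21)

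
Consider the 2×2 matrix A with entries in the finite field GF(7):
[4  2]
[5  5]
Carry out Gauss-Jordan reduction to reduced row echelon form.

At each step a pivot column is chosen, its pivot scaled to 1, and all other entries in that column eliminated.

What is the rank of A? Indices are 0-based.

rank = 2

[1] R0 /= 4  ⇒  (1, 4)
     R1 -= 5·R0  ⇒  (0, 6)
[2] R1 /= 6  ⇒  (0, 1)
     R0 -= 4·R1  ⇒  (1, 0)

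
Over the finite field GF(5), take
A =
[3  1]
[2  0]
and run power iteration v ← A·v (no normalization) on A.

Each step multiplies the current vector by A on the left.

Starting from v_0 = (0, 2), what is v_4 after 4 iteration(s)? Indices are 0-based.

v_0 = (0, 2).
v_1 = A·v_0 = (2, 0).
v_2 = A·v_1 = (1, 4).
v_3 = A·v_2 = (2, 2).
v_4 = A·v_3 = (3, 4).

v_4 = (3, 4)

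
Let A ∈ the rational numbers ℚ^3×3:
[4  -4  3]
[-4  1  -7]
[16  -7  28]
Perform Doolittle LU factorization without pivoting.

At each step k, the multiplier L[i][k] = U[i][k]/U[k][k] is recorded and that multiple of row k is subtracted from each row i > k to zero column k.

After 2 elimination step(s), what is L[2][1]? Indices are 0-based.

L[2][1] = -3

[col 0] pivot 4
  R1 -= -1*R0 → (0, -3, -4)  (L[1][0] := -1)
  R2 -= 4*R0 → (0, 9, 16)  (L[2][0] := 4)
[col 1] pivot -3
  R2 -= -3*R1 → (0, 0, 4)  (L[2][1] := -3)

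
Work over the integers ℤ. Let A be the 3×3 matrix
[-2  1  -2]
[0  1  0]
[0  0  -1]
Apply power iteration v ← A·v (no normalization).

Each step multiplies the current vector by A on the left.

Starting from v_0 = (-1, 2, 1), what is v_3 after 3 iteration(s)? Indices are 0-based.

v_0 = (-1, 2, 1).
v_1 = A·v_0 = (2, 2, -1).
v_2 = A·v_1 = (0, 2, 1).
v_3 = A·v_2 = (0, 2, -1).

v_3 = (0, 2, -1)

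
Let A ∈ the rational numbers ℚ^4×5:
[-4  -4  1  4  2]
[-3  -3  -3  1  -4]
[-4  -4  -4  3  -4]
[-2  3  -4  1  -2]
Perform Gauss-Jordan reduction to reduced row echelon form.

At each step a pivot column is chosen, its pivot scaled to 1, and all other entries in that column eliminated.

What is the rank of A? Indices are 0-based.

pivot(0,0)=-4: scale R0 → (1, 1, -1/4, -1, -1/2)
  clear (1,0): R1 −= (-3)R0 → (0, 0, -15/4, -2, -11/2)
  clear (2,0): R2 −= (-4)R0 → (0, 0, -5, -1, -6)
  clear (3,0): R3 −= (-2)R0 → (0, 5, -9/2, -1, -3)
pivot(1,1): swap R1↔R3
pivot(1,1)=5: scale R1 → (0, 1, -9/10, -1/5, -3/5)
  clear (0,1): R0 −= (1)R1 → (1, 0, 13/20, -4/5, 1/10)
pivot(2,2)=-5: scale R2 → (0, 0, 1, 1/5, 6/5)
  clear (0,2): R0 −= (13/20)R2 → (1, 0, 0, -93/100, -17/25)
  clear (1,2): R1 −= (-9/10)R2 → (0, 1, 0, -1/50, 12/25)
  clear (3,2): R3 −= (-15/4)R2 → (0, 0, 0, -5/4, -1)
pivot(3,3)=-5/4: scale R3 → (0, 0, 0, 1, 4/5)
  clear (0,3): R0 −= (-93/100)R3 → (1, 0, 0, 0, 8/125)
  clear (1,3): R1 −= (-1/50)R3 → (0, 1, 0, 0, 62/125)
  clear (2,3): R2 −= (1/5)R3 → (0, 0, 1, 0, 26/25)

rank = 4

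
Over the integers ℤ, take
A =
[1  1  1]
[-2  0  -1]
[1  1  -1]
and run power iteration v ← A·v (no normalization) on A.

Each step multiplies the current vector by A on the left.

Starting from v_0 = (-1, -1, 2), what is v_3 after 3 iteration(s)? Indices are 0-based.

v_0 = (-1, -1, 2).
v_1 = A·v_0 = (0, 0, -4).
v_2 = A·v_1 = (-4, 4, 4).
v_3 = A·v_2 = (4, 4, -4).

v_3 = (4, 4, -4)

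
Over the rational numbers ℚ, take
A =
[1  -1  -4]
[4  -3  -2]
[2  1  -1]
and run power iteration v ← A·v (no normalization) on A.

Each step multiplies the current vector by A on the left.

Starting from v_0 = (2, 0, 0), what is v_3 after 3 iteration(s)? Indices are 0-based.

v_0 = (2, 0, 0).
v_1 = A·v_0 = (2, 8, 4).
v_2 = A·v_1 = (-22, -24, 8).
v_3 = A·v_2 = (-30, -32, -76).

v_3 = (-30, -32, -76)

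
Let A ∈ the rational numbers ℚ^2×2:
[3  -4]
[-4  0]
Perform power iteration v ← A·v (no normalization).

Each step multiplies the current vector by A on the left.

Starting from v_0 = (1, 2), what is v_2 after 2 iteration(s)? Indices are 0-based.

v_0 = (1, 2).
v_1 = A·v_0 = (-5, -4).
v_2 = A·v_1 = (1, 20).

v_2 = (1, 20)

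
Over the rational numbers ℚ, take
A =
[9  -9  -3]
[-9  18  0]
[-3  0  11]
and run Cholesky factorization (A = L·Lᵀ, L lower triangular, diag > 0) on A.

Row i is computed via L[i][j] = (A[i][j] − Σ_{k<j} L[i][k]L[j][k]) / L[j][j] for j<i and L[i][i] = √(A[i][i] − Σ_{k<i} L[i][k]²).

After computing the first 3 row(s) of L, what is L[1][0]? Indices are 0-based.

Step 1: L[0][0] = √(9) = 3.
  L[1][0] = (-9) / L[0][0] = -3.
Step 2: L[1][1] = √(9) = 3.
  L[2][0] = (-3) / L[0][0] = -1.
  L[2][1] = (-3) / L[1][1] = -1.
Step 3: L[2][2] = √(9) = 3.

L[1][0] = -3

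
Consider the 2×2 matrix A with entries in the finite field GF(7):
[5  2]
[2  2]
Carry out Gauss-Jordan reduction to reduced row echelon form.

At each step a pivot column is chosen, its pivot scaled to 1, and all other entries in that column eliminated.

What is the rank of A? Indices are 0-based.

rank = 2

step 1: normalize row 0 (÷5) = (1, 6)
  row 1: subtract 2×row0 = (0, 4)
step 2: normalize row 1 (÷4) = (0, 1)
  row 0: subtract 6×row1 = (1, 0)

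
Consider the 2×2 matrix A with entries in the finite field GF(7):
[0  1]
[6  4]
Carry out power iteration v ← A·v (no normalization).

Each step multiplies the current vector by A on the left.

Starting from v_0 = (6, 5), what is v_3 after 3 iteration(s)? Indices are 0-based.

v_0 = (6, 5).
v_1 = A·v_0 = (5, 0).
v_2 = A·v_1 = (0, 2).
v_3 = A·v_2 = (2, 1).

v_3 = (2, 1)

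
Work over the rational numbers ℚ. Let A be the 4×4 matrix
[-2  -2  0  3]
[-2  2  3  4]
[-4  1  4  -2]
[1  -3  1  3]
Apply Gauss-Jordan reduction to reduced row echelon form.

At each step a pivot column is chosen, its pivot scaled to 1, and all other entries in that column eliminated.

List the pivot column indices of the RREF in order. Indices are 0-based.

[1] R0 /= -2  ⇒  (1, 1, 0, -3/2)
     R1 -= -2·R0  ⇒  (0, 4, 3, 1)
     R2 -= -4·R0  ⇒  (0, 5, 4, -8)
     R3 -= 1·R0  ⇒  (0, -4, 1, 9/2)
[2] R1 /= 4  ⇒  (0, 1, 3/4, 1/4)
     R0 -= 1·R1  ⇒  (1, 0, -3/4, -7/4)
     R2 -= 5·R1  ⇒  (0, 0, 1/4, -37/4)
     R3 -= -4·R1  ⇒  (0, 0, 4, 11/2)
[3] R2 /= 1/4  ⇒  (0, 0, 1, -37)
     R0 -= -3/4·R2  ⇒  (1, 0, 0, -59/2)
     R1 -= 3/4·R2  ⇒  (0, 1, 0, 28)
     R3 -= 4·R2  ⇒  (0, 0, 0, 307/2)
[4] R3 /= 307/2  ⇒  (0, 0, 0, 1)
     R0 -= -59/2·R3  ⇒  (1, 0, 0, 0)
     R1 -= 28·R3  ⇒  (0, 1, 0, 0)
     R2 -= -37·R3  ⇒  (0, 0, 1, 0)

pivot columns: 0, 1, 2, 3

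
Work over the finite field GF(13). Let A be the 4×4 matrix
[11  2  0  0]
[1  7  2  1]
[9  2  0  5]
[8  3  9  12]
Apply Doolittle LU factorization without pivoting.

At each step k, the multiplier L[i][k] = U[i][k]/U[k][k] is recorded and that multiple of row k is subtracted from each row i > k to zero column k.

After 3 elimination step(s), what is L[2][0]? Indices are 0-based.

Step 1: pivot at (0,0) is 11.
  row1 ← row1 − (6)·row0  ⇒  L[1][0]=6, U row1=(0, 8, 2, 1)
  row2 ← row2 − (2)·row0  ⇒  L[2][0]=2, U row2=(0, 11, 0, 5)
  row3 ← row3 − (9)·row0  ⇒  L[3][0]=9, U row3=(0, 11, 9, 12)
Step 2: pivot at (1,1) is 8.
  row2 ← row2 − (3)·row1  ⇒  L[2][1]=3, U row2=(0, 0, 7, 2)
  row3 ← row3 − (3)·row1  ⇒  L[3][1]=3, U row3=(0, 0, 3, 9)
Step 3: pivot at (2,2) is 7.
  row3 ← row3 − (6)·row2  ⇒  L[3][2]=6, U row3=(0, 0, 0, 10)

L[2][0] = 2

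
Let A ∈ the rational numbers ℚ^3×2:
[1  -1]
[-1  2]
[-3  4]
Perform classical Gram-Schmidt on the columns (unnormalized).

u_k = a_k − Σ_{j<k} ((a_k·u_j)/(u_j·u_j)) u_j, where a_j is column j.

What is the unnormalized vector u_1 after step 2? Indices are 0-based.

u_1 = (4/11, 7/11, -1/11)

Step 1: u_0 = a_0 = (1, -1, -3).
Step 2: u_1 = a_1 − (-15/11)·u_0 = (4/11, 7/11, -1/11).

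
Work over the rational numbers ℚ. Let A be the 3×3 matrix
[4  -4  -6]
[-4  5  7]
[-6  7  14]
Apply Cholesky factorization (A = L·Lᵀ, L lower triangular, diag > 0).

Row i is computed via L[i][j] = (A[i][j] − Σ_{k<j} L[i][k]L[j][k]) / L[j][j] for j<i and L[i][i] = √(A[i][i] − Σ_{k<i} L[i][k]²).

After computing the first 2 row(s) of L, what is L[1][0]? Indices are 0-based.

L[1][0] = -2

Step 1: L[0][0] = √(4) = 2.
  L[1][0] = (-4) / L[0][0] = -2.
Step 2: L[1][1] = √(1) = 1.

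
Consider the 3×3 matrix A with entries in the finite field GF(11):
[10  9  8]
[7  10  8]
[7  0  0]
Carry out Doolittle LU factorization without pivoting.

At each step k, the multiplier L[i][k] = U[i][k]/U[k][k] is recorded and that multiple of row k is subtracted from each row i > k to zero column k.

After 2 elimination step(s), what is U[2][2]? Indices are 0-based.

k=0: U[0][0]=10
  eliminate (1,0): mult=4, new row 1: (0, 7, 9); set L[1][0]=4
  eliminate (2,0): mult=4, new row 2: (0, 8, 1); set L[2][0]=4
k=1: U[1][1]=7
  eliminate (2,1): mult=9, new row 2: (0, 0, 8); set L[2][1]=9

U[2][2] = 8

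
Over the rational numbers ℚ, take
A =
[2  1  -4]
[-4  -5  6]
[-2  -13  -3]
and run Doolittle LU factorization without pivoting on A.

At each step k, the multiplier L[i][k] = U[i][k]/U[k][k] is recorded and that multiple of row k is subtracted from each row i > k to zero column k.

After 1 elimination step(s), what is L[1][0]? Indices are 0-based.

L[1][0] = -2

k=0: U[0][0]=2
  eliminate (1,0): mult=-2, new row 1: (0, -3, -2); set L[1][0]=-2
  eliminate (2,0): mult=-1, new row 2: (0, -12, -7); set L[2][0]=-1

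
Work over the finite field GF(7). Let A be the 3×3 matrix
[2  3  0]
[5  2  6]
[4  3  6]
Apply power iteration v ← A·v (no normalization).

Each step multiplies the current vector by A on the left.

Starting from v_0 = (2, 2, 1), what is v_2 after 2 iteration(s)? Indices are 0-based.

v_0 = (2, 2, 1).
v_1 = A·v_0 = (3, 6, 6).
v_2 = A·v_1 = (3, 0, 3).

v_2 = (3, 0, 3)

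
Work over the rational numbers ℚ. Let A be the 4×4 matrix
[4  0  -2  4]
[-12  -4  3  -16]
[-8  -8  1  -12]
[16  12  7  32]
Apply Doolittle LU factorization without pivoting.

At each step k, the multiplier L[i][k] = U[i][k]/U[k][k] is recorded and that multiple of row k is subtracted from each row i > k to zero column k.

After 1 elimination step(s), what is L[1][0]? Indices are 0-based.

L[1][0] = -3

[col 0] pivot 4
  R1 -= -3*R0 → (0, -4, -3, -4)  (L[1][0] := -3)
  R2 -= -2*R0 → (0, -8, -3, -4)  (L[2][0] := -2)
  R3 -= 4*R0 → (0, 12, 15, 16)  (L[3][0] := 4)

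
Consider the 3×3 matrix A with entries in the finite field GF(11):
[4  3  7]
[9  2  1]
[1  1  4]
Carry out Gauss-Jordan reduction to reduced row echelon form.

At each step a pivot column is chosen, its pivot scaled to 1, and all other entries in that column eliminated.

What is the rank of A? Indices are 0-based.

rank = 3

pivot(0,0)=4: scale R0 → (1, 9, 10)
  clear (1,0): R1 −= (9)R0 → (0, 9, 10)
  clear (2,0): R2 −= (1)R0 → (0, 3, 5)
pivot(1,1)=9: scale R1 → (0, 1, 6)
  clear (0,1): R0 −= (9)R1 → (1, 0, 0)
  clear (2,1): R2 −= (3)R1 → (0, 0, 9)
pivot(2,2)=9: scale R2 → (0, 0, 1)
  clear (1,2): R1 −= (6)R2 → (0, 1, 0)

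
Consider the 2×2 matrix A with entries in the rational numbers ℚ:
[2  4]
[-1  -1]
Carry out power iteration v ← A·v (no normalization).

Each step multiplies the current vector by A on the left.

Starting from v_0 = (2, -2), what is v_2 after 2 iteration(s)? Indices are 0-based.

v_2 = (-8, 4)

v_0 = (2, -2).
v_1 = A·v_0 = (-4, 0).
v_2 = A·v_1 = (-8, 4).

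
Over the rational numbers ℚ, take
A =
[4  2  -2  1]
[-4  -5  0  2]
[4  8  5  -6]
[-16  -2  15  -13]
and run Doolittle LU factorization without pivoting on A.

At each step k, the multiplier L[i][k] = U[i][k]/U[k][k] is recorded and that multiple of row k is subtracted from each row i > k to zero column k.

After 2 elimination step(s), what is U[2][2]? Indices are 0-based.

k=0: U[0][0]=4
  eliminate (1,0): mult=-1, new row 1: (0, -3, -2, 3); set L[1][0]=-1
  eliminate (2,0): mult=1, new row 2: (0, 6, 7, -7); set L[2][0]=1
  eliminate (3,0): mult=-4, new row 3: (0, 6, 7, -9); set L[3][0]=-4
k=1: U[1][1]=-3
  eliminate (2,1): mult=-2, new row 2: (0, 0, 3, -1); set L[2][1]=-2
  eliminate (3,1): mult=-2, new row 3: (0, 0, 3, -3); set L[3][1]=-2

U[2][2] = 3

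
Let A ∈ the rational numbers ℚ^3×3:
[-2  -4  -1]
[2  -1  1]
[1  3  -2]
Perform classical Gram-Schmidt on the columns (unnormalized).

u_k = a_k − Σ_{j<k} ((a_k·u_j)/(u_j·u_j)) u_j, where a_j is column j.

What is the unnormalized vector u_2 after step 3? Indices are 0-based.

Step 1: u_0 = a_0 = (-2, 2, 1).
Step 2: u_1 = a_1 − (1)·u_0 = (-2, -3, 2).
Step 3: u_2 = a_2 − (2/9)·u_0 − (-5/17)·u_1 = (-175/153, -50/153, -250/153).

u_2 = (-175/153, -50/153, -250/153)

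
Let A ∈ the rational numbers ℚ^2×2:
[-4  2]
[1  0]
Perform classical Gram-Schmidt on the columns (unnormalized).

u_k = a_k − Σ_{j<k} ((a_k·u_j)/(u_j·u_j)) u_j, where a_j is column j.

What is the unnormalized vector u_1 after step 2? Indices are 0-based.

u_1 = (2/17, 8/17)

Step 1: u_0 = a_0 = (-4, 1).
Step 2: u_1 = a_1 − (-8/17)·u_0 = (2/17, 8/17).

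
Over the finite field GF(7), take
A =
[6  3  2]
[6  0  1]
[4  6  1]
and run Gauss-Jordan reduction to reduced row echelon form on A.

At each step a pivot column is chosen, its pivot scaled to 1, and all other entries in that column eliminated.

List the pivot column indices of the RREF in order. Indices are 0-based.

pivot columns: 0, 1, 2

pivot(0,0)=6: scale R0 → (1, 4, 5)
  clear (1,0): R1 −= (6)R0 → (0, 4, 6)
  clear (2,0): R2 −= (4)R0 → (0, 4, 2)
pivot(1,1)=4: scale R1 → (0, 1, 5)
  clear (0,1): R0 −= (4)R1 → (1, 0, 6)
  clear (2,1): R2 −= (4)R1 → (0, 0, 3)
pivot(2,2)=3: scale R2 → (0, 0, 1)
  clear (0,2): R0 −= (6)R2 → (1, 0, 0)
  clear (1,2): R1 −= (5)R2 → (0, 1, 0)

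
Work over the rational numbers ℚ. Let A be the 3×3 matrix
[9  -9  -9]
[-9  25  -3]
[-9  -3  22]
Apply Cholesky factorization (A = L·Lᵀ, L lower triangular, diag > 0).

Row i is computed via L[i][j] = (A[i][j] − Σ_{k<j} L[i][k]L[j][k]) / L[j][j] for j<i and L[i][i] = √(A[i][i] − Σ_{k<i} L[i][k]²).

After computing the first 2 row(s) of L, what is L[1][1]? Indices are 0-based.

Step 1: L[0][0] = √(9) = 3.
  L[1][0] = (-9) / L[0][0] = -3.
Step 2: L[1][1] = √(16) = 4.

L[1][1] = 4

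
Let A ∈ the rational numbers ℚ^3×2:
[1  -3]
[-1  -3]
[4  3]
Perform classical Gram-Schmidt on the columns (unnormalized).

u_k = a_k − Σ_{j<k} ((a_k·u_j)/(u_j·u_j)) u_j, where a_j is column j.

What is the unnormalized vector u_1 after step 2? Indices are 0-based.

u_1 = (-11/3, -7/3, 1/3)

Step 1: u_0 = a_0 = (1, -1, 4).
Step 2: u_1 = a_1 − (2/3)·u_0 = (-11/3, -7/3, 1/3).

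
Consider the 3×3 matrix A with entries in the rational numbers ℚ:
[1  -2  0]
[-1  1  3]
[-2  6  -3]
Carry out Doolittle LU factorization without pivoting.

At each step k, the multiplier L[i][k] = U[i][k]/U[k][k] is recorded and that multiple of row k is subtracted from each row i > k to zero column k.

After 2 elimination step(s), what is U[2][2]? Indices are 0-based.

[col 0] pivot 1
  R1 -= -1*R0 → (0, -1, 3)  (L[1][0] := -1)
  R2 -= -2*R0 → (0, 2, -3)  (L[2][0] := -2)
[col 1] pivot -1
  R2 -= -2*R1 → (0, 0, 3)  (L[2][1] := -2)

U[2][2] = 3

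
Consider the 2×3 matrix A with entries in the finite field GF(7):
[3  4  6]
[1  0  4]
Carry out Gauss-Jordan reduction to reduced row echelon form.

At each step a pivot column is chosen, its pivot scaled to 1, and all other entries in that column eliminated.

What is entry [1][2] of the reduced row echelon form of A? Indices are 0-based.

M[1][2] = 2

step 1: normalize row 0 (÷3) = (1, 6, 2)
  row 1: subtract 1×row0 = (0, 1, 2)
step 2: normalize row 1 (÷1) = (0, 1, 2)
  row 0: subtract 6×row1 = (1, 0, 4)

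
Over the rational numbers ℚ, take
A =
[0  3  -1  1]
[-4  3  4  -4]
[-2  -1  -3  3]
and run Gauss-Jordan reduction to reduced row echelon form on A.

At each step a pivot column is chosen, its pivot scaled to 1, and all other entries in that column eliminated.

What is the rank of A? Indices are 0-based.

rank = 3

pivot(0,0): swap R0↔R1
pivot(0,0)=-4: scale R0 → (1, -3/4, -1, 1)
  clear (2,0): R2 −= (-2)R0 → (0, -5/2, -5, 5)
pivot(1,1)=3: scale R1 → (0, 1, -1/3, 1/3)
  clear (0,1): R0 −= (-3/4)R1 → (1, 0, -5/4, 5/4)
  clear (2,1): R2 −= (-5/2)R1 → (0, 0, -35/6, 35/6)
pivot(2,2)=-35/6: scale R2 → (0, 0, 1, -1)
  clear (0,2): R0 −= (-5/4)R2 → (1, 0, 0, 0)
  clear (1,2): R1 −= (-1/3)R2 → (0, 1, 0, 0)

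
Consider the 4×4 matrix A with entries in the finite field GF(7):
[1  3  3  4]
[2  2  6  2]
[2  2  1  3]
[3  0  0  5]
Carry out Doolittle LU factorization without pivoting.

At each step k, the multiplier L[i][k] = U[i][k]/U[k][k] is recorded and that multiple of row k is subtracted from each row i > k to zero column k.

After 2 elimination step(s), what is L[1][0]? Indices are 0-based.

k=0: U[0][0]=1
  eliminate (1,0): mult=2, new row 1: (0, 3, 0, 1); set L[1][0]=2
  eliminate (2,0): mult=2, new row 2: (0, 3, 2, 2); set L[2][0]=2
  eliminate (3,0): mult=3, new row 3: (0, 5, 5, 0); set L[3][0]=3
k=1: U[1][1]=3
  eliminate (2,1): mult=1, new row 2: (0, 0, 2, 1); set L[2][1]=1
  eliminate (3,1): mult=4, new row 3: (0, 0, 5, 3); set L[3][1]=4

L[1][0] = 2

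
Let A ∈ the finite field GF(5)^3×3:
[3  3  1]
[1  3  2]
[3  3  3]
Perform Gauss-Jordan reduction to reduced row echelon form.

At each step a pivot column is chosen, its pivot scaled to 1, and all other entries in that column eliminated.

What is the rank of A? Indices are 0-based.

rank = 3

[1] R0 /= 3  ⇒  (1, 1, 2)
     R1 -= 1·R0  ⇒  (0, 2, 0)
     R2 -= 3·R0  ⇒  (0, 0, 2)
[2] R1 /= 2  ⇒  (0, 1, 0)
     R0 -= 1·R1  ⇒  (1, 0, 2)
[3] R2 /= 2  ⇒  (0, 0, 1)
     R0 -= 2·R2  ⇒  (1, 0, 0)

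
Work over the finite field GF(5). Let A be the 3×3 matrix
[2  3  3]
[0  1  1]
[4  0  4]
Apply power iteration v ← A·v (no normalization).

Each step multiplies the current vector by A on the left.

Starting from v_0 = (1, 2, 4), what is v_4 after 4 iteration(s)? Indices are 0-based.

v_4 = (2, 3, 4)

v_0 = (1, 2, 4).
v_1 = A·v_0 = (0, 1, 0).
v_2 = A·v_1 = (3, 1, 0).
v_3 = A·v_2 = (4, 1, 2).
v_4 = A·v_3 = (2, 3, 4).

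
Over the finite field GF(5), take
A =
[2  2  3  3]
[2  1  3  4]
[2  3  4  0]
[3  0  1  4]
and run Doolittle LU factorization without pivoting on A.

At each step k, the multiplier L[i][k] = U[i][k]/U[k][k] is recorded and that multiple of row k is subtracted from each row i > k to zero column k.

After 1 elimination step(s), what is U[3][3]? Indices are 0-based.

U[3][3] = 2

k=0: U[0][0]=2
  eliminate (1,0): mult=1, new row 1: (0, 4, 0, 1); set L[1][0]=1
  eliminate (2,0): mult=1, new row 2: (0, 1, 1, 2); set L[2][0]=1
  eliminate (3,0): mult=4, new row 3: (0, 2, 4, 2); set L[3][0]=4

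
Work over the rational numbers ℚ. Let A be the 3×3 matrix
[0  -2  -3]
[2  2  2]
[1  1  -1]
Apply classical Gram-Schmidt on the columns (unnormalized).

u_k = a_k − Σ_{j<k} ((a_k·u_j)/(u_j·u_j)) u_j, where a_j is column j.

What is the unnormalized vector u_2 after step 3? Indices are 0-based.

u_2 = (0, 4/5, -8/5)

Step 1: u_0 = a_0 = (0, 2, 1).
Step 2: u_1 = a_1 − (1)·u_0 = (-2, 0, 0).
Step 3: u_2 = a_2 − (3/5)·u_0 − (3/2)·u_1 = (0, 4/5, -8/5).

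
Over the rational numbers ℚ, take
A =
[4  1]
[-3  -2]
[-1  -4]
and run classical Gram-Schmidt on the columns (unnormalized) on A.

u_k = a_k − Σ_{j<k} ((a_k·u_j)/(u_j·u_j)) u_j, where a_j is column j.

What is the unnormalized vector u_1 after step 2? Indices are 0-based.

Step 1: u_0 = a_0 = (4, -3, -1).
Step 2: u_1 = a_1 − (7/13)·u_0 = (-15/13, -5/13, -45/13).

u_1 = (-15/13, -5/13, -45/13)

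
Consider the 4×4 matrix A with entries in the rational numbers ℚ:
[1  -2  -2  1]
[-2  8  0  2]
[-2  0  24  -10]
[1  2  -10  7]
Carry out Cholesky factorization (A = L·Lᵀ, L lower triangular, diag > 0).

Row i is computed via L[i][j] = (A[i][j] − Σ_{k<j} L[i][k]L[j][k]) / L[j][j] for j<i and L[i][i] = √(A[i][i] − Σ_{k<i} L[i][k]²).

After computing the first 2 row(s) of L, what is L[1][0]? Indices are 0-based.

Step 1: L[0][0] = √(1) = 1.
  L[1][0] = (-2) / L[0][0] = -2.
Step 2: L[1][1] = √(4) = 2.

L[1][0] = -2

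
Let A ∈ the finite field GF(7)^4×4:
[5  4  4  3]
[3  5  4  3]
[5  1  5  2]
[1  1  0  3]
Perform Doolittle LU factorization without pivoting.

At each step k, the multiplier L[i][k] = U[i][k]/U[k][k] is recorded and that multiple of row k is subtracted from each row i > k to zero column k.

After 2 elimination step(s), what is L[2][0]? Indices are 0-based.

[col 0] pivot 5
  R1 -= 2*R0 → (0, 4, 3, 4)  (L[1][0] := 2)
  R2 -= 1*R0 → (0, 4, 1, 6)  (L[2][0] := 1)
  R3 -= 3*R0 → (0, 3, 2, 1)  (L[3][0] := 3)
[col 1] pivot 4
  R2 -= 1*R1 → (0, 0, 5, 2)  (L[2][1] := 1)
  R3 -= 6*R1 → (0, 0, 5, 5)  (L[3][1] := 6)

L[2][0] = 1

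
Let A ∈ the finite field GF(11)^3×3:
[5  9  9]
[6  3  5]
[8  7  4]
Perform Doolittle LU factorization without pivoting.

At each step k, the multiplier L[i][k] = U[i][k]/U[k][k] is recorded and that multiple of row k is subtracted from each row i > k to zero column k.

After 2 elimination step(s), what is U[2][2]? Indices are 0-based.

U[2][2] = 3

[col 0] pivot 5
  R1 -= 10*R0 → (0, 1, 3)  (L[1][0] := 10)
  R2 -= 6*R0 → (0, 8, 5)  (L[2][0] := 6)
[col 1] pivot 1
  R2 -= 8*R1 → (0, 0, 3)  (L[2][1] := 8)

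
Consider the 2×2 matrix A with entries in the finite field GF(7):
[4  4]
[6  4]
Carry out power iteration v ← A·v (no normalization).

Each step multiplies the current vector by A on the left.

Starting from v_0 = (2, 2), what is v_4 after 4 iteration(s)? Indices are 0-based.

v_4 = (3, 1)

v_0 = (2, 2).
v_1 = A·v_0 = (2, 6).
v_2 = A·v_1 = (4, 1).
v_3 = A·v_2 = (6, 0).
v_4 = A·v_3 = (3, 1).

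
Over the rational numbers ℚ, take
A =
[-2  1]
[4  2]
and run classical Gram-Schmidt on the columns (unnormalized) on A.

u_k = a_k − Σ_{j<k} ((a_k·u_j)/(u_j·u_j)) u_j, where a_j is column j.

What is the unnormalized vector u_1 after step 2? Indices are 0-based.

Step 1: u_0 = a_0 = (-2, 4).
Step 2: u_1 = a_1 − (3/10)·u_0 = (8/5, 4/5).

u_1 = (8/5, 4/5)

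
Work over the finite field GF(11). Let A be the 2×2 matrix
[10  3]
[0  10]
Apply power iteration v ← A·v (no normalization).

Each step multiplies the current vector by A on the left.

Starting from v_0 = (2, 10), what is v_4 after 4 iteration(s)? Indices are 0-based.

v_0 = (2, 10).
v_1 = A·v_0 = (6, 1).
v_2 = A·v_1 = (8, 10).
v_3 = A·v_2 = (0, 1).
v_4 = A·v_3 = (3, 10).

v_4 = (3, 10)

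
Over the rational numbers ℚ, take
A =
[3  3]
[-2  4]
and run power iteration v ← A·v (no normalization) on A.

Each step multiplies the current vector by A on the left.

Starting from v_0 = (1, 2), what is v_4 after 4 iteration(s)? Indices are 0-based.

v_0 = (1, 2).
v_1 = A·v_0 = (9, 6).
v_2 = A·v_1 = (45, 6).
v_3 = A·v_2 = (153, -66).
v_4 = A·v_3 = (261, -570).

v_4 = (261, -570)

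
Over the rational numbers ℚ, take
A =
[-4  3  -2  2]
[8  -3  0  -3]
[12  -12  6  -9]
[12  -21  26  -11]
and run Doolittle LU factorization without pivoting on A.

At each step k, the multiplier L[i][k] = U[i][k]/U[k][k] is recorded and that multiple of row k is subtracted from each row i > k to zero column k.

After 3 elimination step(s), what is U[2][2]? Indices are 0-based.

U[2][2] = -4

[col 0] pivot -4
  R1 -= -2*R0 → (0, 3, -4, 1)  (L[1][0] := -2)
  R2 -= -3*R0 → (0, -3, 0, -3)  (L[2][0] := -3)
  R3 -= -3*R0 → (0, -12, 20, -5)  (L[3][0] := -3)
[col 1] pivot 3
  R2 -= -1*R1 → (0, 0, -4, -2)  (L[2][1] := -1)
  R3 -= -4*R1 → (0, 0, 4, -1)  (L[3][1] := -4)
[col 2] pivot -4
  R3 -= -1*R2 → (0, 0, 0, -3)  (L[3][2] := -1)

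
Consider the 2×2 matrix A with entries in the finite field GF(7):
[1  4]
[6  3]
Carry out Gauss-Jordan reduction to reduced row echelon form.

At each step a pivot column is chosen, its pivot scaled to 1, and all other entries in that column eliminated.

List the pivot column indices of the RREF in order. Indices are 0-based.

pivot columns: 0

pivot(0,0)=1: scale R0 → (1, 4)
  clear (1,0): R1 −= (6)R0 → (0, 0)
col 1: no nonzero at/below row 1; advance.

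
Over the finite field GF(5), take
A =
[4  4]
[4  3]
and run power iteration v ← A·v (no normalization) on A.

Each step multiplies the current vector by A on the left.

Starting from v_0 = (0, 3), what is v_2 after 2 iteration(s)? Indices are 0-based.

v_2 = (4, 0)

v_0 = (0, 3).
v_1 = A·v_0 = (2, 4).
v_2 = A·v_1 = (4, 0).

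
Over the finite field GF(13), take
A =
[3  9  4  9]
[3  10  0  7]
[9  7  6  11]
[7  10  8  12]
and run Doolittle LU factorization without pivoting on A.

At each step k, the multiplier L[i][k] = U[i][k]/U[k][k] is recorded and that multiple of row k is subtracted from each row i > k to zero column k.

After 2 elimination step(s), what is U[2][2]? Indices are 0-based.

k=0: U[0][0]=3
  eliminate (1,0): mult=1, new row 1: (0, 1, 9, 11); set L[1][0]=1
  eliminate (2,0): mult=3, new row 2: (0, 6, 7, 10); set L[2][0]=3
  eliminate (3,0): mult=11, new row 3: (0, 2, 3, 4); set L[3][0]=11
k=1: U[1][1]=1
  eliminate (2,1): mult=6, new row 2: (0, 0, 5, 9); set L[2][1]=6
  eliminate (3,1): mult=2, new row 3: (0, 0, 11, 8); set L[3][1]=2

U[2][2] = 5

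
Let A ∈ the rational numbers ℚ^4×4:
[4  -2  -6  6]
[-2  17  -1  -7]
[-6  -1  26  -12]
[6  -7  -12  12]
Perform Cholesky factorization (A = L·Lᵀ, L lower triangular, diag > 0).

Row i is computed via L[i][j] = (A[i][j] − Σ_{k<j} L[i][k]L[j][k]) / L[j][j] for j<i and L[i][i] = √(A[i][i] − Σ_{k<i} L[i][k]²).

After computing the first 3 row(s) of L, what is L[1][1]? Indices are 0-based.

Step 1: L[0][0] = √(4) = 2.
  L[1][0] = (-2) / L[0][0] = -1.
Step 2: L[1][1] = √(16) = 4.
  L[2][0] = (-6) / L[0][0] = -3.
  L[2][1] = (-4) / L[1][1] = -1.
Step 3: L[2][2] = √(16) = 4.

L[1][1] = 4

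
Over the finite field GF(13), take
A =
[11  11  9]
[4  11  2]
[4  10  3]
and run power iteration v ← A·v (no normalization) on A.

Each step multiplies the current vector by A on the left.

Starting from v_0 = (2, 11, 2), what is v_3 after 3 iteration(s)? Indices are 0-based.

v_0 = (2, 11, 2).
v_1 = A·v_0 = (5, 3, 7).
v_2 = A·v_1 = (8, 2, 6).
v_3 = A·v_2 = (8, 1, 5).

v_3 = (8, 1, 5)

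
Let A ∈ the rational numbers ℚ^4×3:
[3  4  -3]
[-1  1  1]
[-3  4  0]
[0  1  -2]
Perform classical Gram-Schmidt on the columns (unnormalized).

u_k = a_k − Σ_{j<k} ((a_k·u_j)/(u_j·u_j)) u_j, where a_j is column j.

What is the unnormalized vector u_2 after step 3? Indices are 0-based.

u_2 = (152/645, 183/215, -31/645, -1033/645)

Step 1: u_0 = a_0 = (3, -1, -3, 0).
Step 2: u_1 = a_1 − (-1/19)·u_0 = (79/19, 18/19, 73/19, 1).
Step 3: u_2 = a_2 − (-10/19)·u_0 − (-257/645)·u_1 = (152/645, 183/215, -31/645, -1033/645).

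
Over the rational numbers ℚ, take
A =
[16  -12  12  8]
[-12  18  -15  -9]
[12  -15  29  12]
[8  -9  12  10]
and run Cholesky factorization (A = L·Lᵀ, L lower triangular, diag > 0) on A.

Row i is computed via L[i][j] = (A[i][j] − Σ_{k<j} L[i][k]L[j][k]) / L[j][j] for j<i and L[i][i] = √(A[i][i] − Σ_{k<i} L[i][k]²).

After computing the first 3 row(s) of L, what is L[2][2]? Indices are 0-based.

Step 1: L[0][0] = √(16) = 4.
  L[1][0] = (-12) / L[0][0] = -3.
Step 2: L[1][1] = √(9) = 3.
  L[2][0] = (12) / L[0][0] = 3.
  L[2][1] = (-6) / L[1][1] = -2.
Step 3: L[2][2] = √(16) = 4.

L[2][2] = 4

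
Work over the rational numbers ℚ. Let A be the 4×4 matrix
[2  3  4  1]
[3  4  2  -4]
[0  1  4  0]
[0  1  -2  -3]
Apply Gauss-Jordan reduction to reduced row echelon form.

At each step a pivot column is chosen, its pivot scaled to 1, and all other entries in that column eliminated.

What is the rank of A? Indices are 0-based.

[1] R0 /= 2  ⇒  (1, 3/2, 2, 1/2)
     R1 -= 3·R0  ⇒  (0, -1/2, -4, -11/2)
[2] R1 /= -1/2  ⇒  (0, 1, 8, 11)
     R0 -= 3/2·R1  ⇒  (1, 0, -10, -16)
     R2 -= 1·R1  ⇒  (0, 0, -4, -11)
     R3 -= 1·R1  ⇒  (0, 0, -10, -14)
[3] R2 /= -4  ⇒  (0, 0, 1, 11/4)
     R0 -= -10·R2  ⇒  (1, 0, 0, 23/2)
     R1 -= 8·R2  ⇒  (0, 1, 0, -11)
     R3 -= -10·R2  ⇒  (0, 0, 0, 27/2)
[4] R3 /= 27/2  ⇒  (0, 0, 0, 1)
     R0 -= 23/2·R3  ⇒  (1, 0, 0, 0)
     R1 -= -11·R3  ⇒  (0, 1, 0, 0)
     R2 -= 11/4·R3  ⇒  (0, 0, 1, 0)

rank = 4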